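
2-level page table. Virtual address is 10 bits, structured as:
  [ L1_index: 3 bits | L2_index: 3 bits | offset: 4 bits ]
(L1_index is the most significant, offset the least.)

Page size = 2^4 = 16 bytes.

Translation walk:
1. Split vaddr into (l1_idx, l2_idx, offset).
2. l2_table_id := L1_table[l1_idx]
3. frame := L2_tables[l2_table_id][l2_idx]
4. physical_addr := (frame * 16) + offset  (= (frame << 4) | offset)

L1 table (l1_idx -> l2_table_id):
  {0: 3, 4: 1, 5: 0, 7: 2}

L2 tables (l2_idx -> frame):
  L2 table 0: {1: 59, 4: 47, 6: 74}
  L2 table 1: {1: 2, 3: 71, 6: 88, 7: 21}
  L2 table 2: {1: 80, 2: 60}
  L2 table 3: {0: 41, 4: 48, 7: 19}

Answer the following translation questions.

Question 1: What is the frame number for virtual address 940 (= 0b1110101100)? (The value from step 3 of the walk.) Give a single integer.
vaddr = 940: l1_idx=7, l2_idx=2
L1[7] = 2; L2[2][2] = 60

Answer: 60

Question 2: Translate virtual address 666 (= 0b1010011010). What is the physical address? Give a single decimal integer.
Answer: 954

Derivation:
vaddr = 666 = 0b1010011010
Split: l1_idx=5, l2_idx=1, offset=10
L1[5] = 0
L2[0][1] = 59
paddr = 59 * 16 + 10 = 954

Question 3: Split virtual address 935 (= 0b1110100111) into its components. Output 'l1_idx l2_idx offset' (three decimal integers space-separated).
Answer: 7 2 7

Derivation:
vaddr = 935 = 0b1110100111
  top 3 bits -> l1_idx = 7
  next 3 bits -> l2_idx = 2
  bottom 4 bits -> offset = 7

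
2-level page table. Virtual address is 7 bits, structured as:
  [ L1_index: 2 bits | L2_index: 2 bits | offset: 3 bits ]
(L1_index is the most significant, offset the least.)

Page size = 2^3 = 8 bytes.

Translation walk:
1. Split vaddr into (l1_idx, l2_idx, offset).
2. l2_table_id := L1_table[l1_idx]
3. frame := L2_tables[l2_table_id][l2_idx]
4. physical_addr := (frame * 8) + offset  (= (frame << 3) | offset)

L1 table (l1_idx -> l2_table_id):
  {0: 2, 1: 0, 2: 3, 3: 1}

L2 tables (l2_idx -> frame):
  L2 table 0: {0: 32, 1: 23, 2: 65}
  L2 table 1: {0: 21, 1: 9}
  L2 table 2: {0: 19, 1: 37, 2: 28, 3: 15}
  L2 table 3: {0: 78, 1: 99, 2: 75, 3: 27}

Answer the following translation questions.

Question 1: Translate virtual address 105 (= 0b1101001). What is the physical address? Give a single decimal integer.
vaddr = 105 = 0b1101001
Split: l1_idx=3, l2_idx=1, offset=1
L1[3] = 1
L2[1][1] = 9
paddr = 9 * 8 + 1 = 73

Answer: 73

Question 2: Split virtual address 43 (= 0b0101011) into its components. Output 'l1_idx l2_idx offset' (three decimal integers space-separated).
vaddr = 43 = 0b0101011
  top 2 bits -> l1_idx = 1
  next 2 bits -> l2_idx = 1
  bottom 3 bits -> offset = 3

Answer: 1 1 3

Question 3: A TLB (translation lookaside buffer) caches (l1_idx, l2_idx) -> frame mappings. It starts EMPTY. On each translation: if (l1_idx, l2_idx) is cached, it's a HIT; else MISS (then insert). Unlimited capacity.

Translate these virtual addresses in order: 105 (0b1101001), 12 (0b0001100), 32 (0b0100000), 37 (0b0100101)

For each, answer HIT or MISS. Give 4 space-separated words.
Answer: MISS MISS MISS HIT

Derivation:
vaddr=105: (3,1) not in TLB -> MISS, insert
vaddr=12: (0,1) not in TLB -> MISS, insert
vaddr=32: (1,0) not in TLB -> MISS, insert
vaddr=37: (1,0) in TLB -> HIT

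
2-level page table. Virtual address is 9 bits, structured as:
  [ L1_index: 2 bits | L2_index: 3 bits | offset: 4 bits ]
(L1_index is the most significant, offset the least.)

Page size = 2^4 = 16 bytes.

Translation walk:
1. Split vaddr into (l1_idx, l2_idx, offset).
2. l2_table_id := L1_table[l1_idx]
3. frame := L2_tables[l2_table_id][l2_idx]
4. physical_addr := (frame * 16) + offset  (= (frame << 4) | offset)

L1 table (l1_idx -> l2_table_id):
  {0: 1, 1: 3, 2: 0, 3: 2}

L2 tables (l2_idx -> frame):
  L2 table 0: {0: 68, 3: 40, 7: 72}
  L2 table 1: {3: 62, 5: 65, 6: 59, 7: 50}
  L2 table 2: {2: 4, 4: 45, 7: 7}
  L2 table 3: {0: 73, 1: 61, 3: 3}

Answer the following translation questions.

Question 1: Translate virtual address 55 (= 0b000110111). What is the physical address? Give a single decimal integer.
vaddr = 55 = 0b000110111
Split: l1_idx=0, l2_idx=3, offset=7
L1[0] = 1
L2[1][3] = 62
paddr = 62 * 16 + 7 = 999

Answer: 999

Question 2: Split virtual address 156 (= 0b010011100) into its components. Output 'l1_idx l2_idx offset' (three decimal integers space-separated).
Answer: 1 1 12

Derivation:
vaddr = 156 = 0b010011100
  top 2 bits -> l1_idx = 1
  next 3 bits -> l2_idx = 1
  bottom 4 bits -> offset = 12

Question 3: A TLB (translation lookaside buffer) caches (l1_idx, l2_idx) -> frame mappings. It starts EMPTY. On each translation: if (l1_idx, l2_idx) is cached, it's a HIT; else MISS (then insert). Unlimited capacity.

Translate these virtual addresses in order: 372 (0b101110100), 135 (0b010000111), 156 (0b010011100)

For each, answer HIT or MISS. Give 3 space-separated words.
Answer: MISS MISS MISS

Derivation:
vaddr=372: (2,7) not in TLB -> MISS, insert
vaddr=135: (1,0) not in TLB -> MISS, insert
vaddr=156: (1,1) not in TLB -> MISS, insert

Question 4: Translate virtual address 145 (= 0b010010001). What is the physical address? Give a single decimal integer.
vaddr = 145 = 0b010010001
Split: l1_idx=1, l2_idx=1, offset=1
L1[1] = 3
L2[3][1] = 61
paddr = 61 * 16 + 1 = 977

Answer: 977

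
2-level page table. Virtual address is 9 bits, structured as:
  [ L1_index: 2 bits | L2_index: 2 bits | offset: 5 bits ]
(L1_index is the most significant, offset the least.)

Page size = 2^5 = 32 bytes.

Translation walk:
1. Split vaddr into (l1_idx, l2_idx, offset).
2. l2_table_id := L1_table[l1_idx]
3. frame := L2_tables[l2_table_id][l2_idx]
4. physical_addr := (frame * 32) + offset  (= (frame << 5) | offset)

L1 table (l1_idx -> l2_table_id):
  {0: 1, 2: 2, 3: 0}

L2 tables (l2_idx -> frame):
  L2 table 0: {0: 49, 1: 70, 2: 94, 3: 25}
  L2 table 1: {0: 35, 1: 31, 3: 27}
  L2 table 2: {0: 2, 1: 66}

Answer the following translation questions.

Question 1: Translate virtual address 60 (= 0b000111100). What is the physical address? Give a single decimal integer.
Answer: 1020

Derivation:
vaddr = 60 = 0b000111100
Split: l1_idx=0, l2_idx=1, offset=28
L1[0] = 1
L2[1][1] = 31
paddr = 31 * 32 + 28 = 1020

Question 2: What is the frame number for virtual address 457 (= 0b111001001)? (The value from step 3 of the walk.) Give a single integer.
vaddr = 457: l1_idx=3, l2_idx=2
L1[3] = 0; L2[0][2] = 94

Answer: 94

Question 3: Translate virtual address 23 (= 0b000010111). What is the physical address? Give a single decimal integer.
vaddr = 23 = 0b000010111
Split: l1_idx=0, l2_idx=0, offset=23
L1[0] = 1
L2[1][0] = 35
paddr = 35 * 32 + 23 = 1143

Answer: 1143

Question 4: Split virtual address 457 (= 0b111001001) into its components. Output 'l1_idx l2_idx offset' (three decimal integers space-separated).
Answer: 3 2 9

Derivation:
vaddr = 457 = 0b111001001
  top 2 bits -> l1_idx = 3
  next 2 bits -> l2_idx = 2
  bottom 5 bits -> offset = 9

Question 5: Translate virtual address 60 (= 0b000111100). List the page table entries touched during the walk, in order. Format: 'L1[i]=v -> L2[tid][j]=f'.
Answer: L1[0]=1 -> L2[1][1]=31

Derivation:
vaddr = 60 = 0b000111100
Split: l1_idx=0, l2_idx=1, offset=28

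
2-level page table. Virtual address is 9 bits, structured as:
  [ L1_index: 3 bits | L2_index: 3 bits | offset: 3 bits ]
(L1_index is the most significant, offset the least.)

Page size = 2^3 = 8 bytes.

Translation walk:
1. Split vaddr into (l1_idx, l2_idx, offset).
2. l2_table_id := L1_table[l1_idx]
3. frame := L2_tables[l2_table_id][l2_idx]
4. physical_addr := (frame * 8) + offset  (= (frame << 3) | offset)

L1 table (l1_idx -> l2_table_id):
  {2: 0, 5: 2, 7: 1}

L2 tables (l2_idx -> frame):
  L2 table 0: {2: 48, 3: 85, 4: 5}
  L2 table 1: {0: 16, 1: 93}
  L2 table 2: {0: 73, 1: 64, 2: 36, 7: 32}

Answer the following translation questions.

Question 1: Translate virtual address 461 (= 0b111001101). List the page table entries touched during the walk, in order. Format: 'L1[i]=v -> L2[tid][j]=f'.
vaddr = 461 = 0b111001101
Split: l1_idx=7, l2_idx=1, offset=5

Answer: L1[7]=1 -> L2[1][1]=93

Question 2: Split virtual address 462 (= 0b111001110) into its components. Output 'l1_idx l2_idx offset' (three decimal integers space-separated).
vaddr = 462 = 0b111001110
  top 3 bits -> l1_idx = 7
  next 3 bits -> l2_idx = 1
  bottom 3 bits -> offset = 6

Answer: 7 1 6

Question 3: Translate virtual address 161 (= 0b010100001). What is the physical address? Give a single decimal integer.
vaddr = 161 = 0b010100001
Split: l1_idx=2, l2_idx=4, offset=1
L1[2] = 0
L2[0][4] = 5
paddr = 5 * 8 + 1 = 41

Answer: 41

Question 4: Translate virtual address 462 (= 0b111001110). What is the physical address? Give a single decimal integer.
vaddr = 462 = 0b111001110
Split: l1_idx=7, l2_idx=1, offset=6
L1[7] = 1
L2[1][1] = 93
paddr = 93 * 8 + 6 = 750

Answer: 750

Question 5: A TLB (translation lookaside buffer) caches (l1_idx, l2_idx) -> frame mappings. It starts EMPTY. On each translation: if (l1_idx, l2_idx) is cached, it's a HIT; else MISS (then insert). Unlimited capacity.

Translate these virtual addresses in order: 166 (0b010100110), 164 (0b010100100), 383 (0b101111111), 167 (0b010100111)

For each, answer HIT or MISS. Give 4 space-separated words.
Answer: MISS HIT MISS HIT

Derivation:
vaddr=166: (2,4) not in TLB -> MISS, insert
vaddr=164: (2,4) in TLB -> HIT
vaddr=383: (5,7) not in TLB -> MISS, insert
vaddr=167: (2,4) in TLB -> HIT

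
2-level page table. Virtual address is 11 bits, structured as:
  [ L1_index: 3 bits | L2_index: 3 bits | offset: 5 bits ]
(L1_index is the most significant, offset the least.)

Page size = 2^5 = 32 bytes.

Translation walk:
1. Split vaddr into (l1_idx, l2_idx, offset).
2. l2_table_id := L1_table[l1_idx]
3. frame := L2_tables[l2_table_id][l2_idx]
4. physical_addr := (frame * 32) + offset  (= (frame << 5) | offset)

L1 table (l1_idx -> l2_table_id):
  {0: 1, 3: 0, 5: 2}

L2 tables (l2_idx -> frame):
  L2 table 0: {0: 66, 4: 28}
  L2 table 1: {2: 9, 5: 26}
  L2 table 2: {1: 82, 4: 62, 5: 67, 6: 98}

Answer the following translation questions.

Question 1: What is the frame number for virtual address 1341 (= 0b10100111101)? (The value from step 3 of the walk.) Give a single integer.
vaddr = 1341: l1_idx=5, l2_idx=1
L1[5] = 2; L2[2][1] = 82

Answer: 82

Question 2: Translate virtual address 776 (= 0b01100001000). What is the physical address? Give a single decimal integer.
Answer: 2120

Derivation:
vaddr = 776 = 0b01100001000
Split: l1_idx=3, l2_idx=0, offset=8
L1[3] = 0
L2[0][0] = 66
paddr = 66 * 32 + 8 = 2120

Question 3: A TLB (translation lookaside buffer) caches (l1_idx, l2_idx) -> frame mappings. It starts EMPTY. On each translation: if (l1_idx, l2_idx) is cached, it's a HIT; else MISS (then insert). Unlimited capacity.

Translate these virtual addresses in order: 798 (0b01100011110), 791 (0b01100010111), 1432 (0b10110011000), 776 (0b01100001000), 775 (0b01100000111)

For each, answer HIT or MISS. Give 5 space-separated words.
vaddr=798: (3,0) not in TLB -> MISS, insert
vaddr=791: (3,0) in TLB -> HIT
vaddr=1432: (5,4) not in TLB -> MISS, insert
vaddr=776: (3,0) in TLB -> HIT
vaddr=775: (3,0) in TLB -> HIT

Answer: MISS HIT MISS HIT HIT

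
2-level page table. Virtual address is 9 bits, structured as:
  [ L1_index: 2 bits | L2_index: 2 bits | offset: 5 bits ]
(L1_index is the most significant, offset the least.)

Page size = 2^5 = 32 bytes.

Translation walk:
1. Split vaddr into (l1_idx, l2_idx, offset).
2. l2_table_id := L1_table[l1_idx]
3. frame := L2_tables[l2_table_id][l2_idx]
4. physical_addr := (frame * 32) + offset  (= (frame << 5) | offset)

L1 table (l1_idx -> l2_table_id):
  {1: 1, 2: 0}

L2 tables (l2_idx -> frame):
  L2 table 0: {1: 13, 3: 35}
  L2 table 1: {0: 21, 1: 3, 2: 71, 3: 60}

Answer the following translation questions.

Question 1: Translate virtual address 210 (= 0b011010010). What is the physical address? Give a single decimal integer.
Answer: 2290

Derivation:
vaddr = 210 = 0b011010010
Split: l1_idx=1, l2_idx=2, offset=18
L1[1] = 1
L2[1][2] = 71
paddr = 71 * 32 + 18 = 2290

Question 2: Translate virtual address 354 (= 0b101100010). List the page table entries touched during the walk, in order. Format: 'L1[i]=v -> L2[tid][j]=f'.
Answer: L1[2]=0 -> L2[0][3]=35

Derivation:
vaddr = 354 = 0b101100010
Split: l1_idx=2, l2_idx=3, offset=2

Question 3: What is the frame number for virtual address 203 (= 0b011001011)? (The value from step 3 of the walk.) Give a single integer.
Answer: 71

Derivation:
vaddr = 203: l1_idx=1, l2_idx=2
L1[1] = 1; L2[1][2] = 71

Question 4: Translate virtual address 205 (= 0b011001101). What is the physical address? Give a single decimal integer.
vaddr = 205 = 0b011001101
Split: l1_idx=1, l2_idx=2, offset=13
L1[1] = 1
L2[1][2] = 71
paddr = 71 * 32 + 13 = 2285

Answer: 2285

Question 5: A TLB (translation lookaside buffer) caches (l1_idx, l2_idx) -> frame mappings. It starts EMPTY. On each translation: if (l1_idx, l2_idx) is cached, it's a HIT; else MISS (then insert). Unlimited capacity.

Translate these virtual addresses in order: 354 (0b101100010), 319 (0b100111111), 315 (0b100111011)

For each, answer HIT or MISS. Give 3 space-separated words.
vaddr=354: (2,3) not in TLB -> MISS, insert
vaddr=319: (2,1) not in TLB -> MISS, insert
vaddr=315: (2,1) in TLB -> HIT

Answer: MISS MISS HIT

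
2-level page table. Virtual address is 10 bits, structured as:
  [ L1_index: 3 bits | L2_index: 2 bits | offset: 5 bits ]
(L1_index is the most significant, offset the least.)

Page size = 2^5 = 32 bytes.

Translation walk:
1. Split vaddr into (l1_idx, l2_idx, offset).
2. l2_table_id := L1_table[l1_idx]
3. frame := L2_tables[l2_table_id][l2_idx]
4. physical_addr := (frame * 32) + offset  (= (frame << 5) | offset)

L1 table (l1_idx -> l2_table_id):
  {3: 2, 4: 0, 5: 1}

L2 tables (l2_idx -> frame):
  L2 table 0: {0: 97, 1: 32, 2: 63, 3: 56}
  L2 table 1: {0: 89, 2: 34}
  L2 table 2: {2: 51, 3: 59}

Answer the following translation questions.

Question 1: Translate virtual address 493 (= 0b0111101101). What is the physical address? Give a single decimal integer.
vaddr = 493 = 0b0111101101
Split: l1_idx=3, l2_idx=3, offset=13
L1[3] = 2
L2[2][3] = 59
paddr = 59 * 32 + 13 = 1901

Answer: 1901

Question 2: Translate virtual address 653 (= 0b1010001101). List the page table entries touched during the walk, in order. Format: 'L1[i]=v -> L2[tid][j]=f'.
vaddr = 653 = 0b1010001101
Split: l1_idx=5, l2_idx=0, offset=13

Answer: L1[5]=1 -> L2[1][0]=89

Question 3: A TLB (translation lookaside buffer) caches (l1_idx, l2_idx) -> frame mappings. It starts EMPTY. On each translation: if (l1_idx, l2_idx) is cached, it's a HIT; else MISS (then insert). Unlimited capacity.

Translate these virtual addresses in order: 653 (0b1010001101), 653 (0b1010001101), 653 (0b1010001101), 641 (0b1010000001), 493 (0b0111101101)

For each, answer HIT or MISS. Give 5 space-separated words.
vaddr=653: (5,0) not in TLB -> MISS, insert
vaddr=653: (5,0) in TLB -> HIT
vaddr=653: (5,0) in TLB -> HIT
vaddr=641: (5,0) in TLB -> HIT
vaddr=493: (3,3) not in TLB -> MISS, insert

Answer: MISS HIT HIT HIT MISS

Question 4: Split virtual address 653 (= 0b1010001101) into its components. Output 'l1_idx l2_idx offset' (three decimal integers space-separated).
vaddr = 653 = 0b1010001101
  top 3 bits -> l1_idx = 5
  next 2 bits -> l2_idx = 0
  bottom 5 bits -> offset = 13

Answer: 5 0 13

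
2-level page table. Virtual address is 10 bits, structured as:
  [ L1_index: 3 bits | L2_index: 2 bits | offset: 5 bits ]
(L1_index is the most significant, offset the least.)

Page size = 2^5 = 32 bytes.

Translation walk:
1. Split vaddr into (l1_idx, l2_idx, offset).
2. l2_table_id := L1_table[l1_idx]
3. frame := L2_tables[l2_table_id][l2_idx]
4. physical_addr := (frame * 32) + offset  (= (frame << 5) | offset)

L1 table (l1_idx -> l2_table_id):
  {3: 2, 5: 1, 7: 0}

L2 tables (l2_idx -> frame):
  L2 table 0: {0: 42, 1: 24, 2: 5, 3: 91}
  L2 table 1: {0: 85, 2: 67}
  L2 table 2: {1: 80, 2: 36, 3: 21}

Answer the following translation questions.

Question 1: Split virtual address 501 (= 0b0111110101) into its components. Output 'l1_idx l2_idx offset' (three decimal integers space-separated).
vaddr = 501 = 0b0111110101
  top 3 bits -> l1_idx = 3
  next 2 bits -> l2_idx = 3
  bottom 5 bits -> offset = 21

Answer: 3 3 21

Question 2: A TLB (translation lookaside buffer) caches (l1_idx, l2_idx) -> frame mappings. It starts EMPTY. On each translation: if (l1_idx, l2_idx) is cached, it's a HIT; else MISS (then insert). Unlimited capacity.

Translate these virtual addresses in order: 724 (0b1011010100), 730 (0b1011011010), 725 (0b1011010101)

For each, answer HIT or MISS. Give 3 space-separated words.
Answer: MISS HIT HIT

Derivation:
vaddr=724: (5,2) not in TLB -> MISS, insert
vaddr=730: (5,2) in TLB -> HIT
vaddr=725: (5,2) in TLB -> HIT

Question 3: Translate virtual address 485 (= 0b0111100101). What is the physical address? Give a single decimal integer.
Answer: 677

Derivation:
vaddr = 485 = 0b0111100101
Split: l1_idx=3, l2_idx=3, offset=5
L1[3] = 2
L2[2][3] = 21
paddr = 21 * 32 + 5 = 677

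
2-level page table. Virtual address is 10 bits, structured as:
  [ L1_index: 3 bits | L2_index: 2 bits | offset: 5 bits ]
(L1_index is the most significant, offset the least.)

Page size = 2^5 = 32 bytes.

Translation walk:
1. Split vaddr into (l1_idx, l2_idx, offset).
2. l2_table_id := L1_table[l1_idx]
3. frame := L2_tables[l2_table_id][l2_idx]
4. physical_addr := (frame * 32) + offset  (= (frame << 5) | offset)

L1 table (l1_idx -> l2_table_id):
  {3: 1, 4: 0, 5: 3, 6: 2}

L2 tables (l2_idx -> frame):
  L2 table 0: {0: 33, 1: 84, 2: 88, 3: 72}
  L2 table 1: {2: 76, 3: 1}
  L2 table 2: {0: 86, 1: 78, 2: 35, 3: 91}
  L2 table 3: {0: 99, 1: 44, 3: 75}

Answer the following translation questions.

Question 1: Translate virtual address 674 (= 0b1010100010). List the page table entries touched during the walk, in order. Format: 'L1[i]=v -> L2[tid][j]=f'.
vaddr = 674 = 0b1010100010
Split: l1_idx=5, l2_idx=1, offset=2

Answer: L1[5]=3 -> L2[3][1]=44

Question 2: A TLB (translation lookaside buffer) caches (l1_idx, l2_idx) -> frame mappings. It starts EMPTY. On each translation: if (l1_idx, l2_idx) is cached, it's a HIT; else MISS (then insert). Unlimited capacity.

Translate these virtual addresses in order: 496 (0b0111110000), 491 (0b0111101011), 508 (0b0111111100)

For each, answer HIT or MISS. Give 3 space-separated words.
Answer: MISS HIT HIT

Derivation:
vaddr=496: (3,3) not in TLB -> MISS, insert
vaddr=491: (3,3) in TLB -> HIT
vaddr=508: (3,3) in TLB -> HIT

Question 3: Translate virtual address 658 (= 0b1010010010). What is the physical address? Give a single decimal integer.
Answer: 3186

Derivation:
vaddr = 658 = 0b1010010010
Split: l1_idx=5, l2_idx=0, offset=18
L1[5] = 3
L2[3][0] = 99
paddr = 99 * 32 + 18 = 3186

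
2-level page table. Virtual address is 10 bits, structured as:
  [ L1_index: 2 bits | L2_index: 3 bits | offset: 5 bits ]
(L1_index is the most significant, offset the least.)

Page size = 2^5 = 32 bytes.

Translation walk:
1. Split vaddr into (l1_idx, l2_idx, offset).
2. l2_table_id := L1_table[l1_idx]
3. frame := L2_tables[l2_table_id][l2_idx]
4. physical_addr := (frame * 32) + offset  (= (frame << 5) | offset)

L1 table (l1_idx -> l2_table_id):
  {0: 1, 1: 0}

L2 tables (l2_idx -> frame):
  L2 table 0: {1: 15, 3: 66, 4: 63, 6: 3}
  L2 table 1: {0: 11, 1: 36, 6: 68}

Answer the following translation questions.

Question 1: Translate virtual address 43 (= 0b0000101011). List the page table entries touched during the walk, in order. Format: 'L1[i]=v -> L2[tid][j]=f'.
vaddr = 43 = 0b0000101011
Split: l1_idx=0, l2_idx=1, offset=11

Answer: L1[0]=1 -> L2[1][1]=36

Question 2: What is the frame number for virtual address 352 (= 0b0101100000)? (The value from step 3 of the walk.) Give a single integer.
vaddr = 352: l1_idx=1, l2_idx=3
L1[1] = 0; L2[0][3] = 66

Answer: 66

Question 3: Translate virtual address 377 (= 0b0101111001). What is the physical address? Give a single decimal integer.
Answer: 2137

Derivation:
vaddr = 377 = 0b0101111001
Split: l1_idx=1, l2_idx=3, offset=25
L1[1] = 0
L2[0][3] = 66
paddr = 66 * 32 + 25 = 2137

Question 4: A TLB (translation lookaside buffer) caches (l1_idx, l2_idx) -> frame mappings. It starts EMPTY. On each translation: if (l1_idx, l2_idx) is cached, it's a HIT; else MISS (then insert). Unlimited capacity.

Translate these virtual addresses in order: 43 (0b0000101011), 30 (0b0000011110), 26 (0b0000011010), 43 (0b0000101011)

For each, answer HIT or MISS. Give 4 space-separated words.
vaddr=43: (0,1) not in TLB -> MISS, insert
vaddr=30: (0,0) not in TLB -> MISS, insert
vaddr=26: (0,0) in TLB -> HIT
vaddr=43: (0,1) in TLB -> HIT

Answer: MISS MISS HIT HIT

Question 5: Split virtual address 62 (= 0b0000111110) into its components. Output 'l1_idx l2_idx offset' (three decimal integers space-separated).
vaddr = 62 = 0b0000111110
  top 2 bits -> l1_idx = 0
  next 3 bits -> l2_idx = 1
  bottom 5 bits -> offset = 30

Answer: 0 1 30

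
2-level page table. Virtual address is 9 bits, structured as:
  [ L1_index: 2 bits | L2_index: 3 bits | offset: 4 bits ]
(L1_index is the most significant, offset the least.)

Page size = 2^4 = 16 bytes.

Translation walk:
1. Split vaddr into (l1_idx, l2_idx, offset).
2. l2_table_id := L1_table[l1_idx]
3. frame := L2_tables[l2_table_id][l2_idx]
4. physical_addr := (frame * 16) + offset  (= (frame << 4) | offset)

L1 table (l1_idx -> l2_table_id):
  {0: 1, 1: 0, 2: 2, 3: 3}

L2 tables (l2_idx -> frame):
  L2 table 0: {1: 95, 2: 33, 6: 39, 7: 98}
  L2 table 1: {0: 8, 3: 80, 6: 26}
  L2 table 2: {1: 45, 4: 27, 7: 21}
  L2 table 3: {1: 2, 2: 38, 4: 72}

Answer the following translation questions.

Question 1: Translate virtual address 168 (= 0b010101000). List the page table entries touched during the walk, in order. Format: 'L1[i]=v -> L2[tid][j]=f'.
vaddr = 168 = 0b010101000
Split: l1_idx=1, l2_idx=2, offset=8

Answer: L1[1]=0 -> L2[0][2]=33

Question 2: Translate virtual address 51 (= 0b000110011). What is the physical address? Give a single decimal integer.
vaddr = 51 = 0b000110011
Split: l1_idx=0, l2_idx=3, offset=3
L1[0] = 1
L2[1][3] = 80
paddr = 80 * 16 + 3 = 1283

Answer: 1283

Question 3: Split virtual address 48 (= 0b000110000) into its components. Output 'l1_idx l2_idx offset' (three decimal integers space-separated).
Answer: 0 3 0

Derivation:
vaddr = 48 = 0b000110000
  top 2 bits -> l1_idx = 0
  next 3 bits -> l2_idx = 3
  bottom 4 bits -> offset = 0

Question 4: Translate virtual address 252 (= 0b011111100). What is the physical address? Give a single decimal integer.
vaddr = 252 = 0b011111100
Split: l1_idx=1, l2_idx=7, offset=12
L1[1] = 0
L2[0][7] = 98
paddr = 98 * 16 + 12 = 1580

Answer: 1580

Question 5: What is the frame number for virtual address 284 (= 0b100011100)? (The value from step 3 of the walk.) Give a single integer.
Answer: 45

Derivation:
vaddr = 284: l1_idx=2, l2_idx=1
L1[2] = 2; L2[2][1] = 45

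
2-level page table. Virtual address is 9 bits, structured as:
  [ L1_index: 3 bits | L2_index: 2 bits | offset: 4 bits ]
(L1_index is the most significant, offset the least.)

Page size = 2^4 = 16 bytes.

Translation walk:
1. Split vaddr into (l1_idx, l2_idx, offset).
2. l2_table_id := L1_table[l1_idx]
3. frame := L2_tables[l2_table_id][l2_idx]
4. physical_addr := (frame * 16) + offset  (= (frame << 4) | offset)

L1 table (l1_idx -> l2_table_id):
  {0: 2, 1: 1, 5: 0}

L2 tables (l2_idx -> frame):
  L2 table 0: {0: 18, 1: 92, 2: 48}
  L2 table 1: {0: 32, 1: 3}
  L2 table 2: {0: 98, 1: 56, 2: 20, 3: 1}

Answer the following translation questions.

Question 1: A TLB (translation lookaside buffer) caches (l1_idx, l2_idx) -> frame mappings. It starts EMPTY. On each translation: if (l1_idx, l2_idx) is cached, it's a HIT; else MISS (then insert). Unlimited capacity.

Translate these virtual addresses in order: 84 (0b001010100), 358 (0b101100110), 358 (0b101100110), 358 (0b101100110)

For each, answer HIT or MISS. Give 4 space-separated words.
Answer: MISS MISS HIT HIT

Derivation:
vaddr=84: (1,1) not in TLB -> MISS, insert
vaddr=358: (5,2) not in TLB -> MISS, insert
vaddr=358: (5,2) in TLB -> HIT
vaddr=358: (5,2) in TLB -> HIT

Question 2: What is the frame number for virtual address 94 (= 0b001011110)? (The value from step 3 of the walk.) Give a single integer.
vaddr = 94: l1_idx=1, l2_idx=1
L1[1] = 1; L2[1][1] = 3

Answer: 3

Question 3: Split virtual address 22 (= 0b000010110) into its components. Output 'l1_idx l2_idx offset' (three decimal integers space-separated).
vaddr = 22 = 0b000010110
  top 3 bits -> l1_idx = 0
  next 2 bits -> l2_idx = 1
  bottom 4 bits -> offset = 6

Answer: 0 1 6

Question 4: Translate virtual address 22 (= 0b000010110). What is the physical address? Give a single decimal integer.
vaddr = 22 = 0b000010110
Split: l1_idx=0, l2_idx=1, offset=6
L1[0] = 2
L2[2][1] = 56
paddr = 56 * 16 + 6 = 902

Answer: 902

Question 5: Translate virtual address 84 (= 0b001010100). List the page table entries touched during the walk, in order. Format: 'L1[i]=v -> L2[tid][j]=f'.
Answer: L1[1]=1 -> L2[1][1]=3

Derivation:
vaddr = 84 = 0b001010100
Split: l1_idx=1, l2_idx=1, offset=4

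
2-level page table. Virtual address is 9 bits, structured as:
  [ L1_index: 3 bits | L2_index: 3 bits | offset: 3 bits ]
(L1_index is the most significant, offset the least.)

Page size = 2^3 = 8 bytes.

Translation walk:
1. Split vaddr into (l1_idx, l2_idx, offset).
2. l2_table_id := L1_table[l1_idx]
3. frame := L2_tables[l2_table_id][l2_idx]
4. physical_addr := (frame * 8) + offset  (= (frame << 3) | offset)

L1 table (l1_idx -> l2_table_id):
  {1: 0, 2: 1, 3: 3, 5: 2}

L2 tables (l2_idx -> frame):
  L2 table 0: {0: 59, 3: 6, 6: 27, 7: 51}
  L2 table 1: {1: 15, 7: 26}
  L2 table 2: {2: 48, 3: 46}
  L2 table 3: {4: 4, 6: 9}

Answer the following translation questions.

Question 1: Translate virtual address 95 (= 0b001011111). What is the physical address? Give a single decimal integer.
Answer: 55

Derivation:
vaddr = 95 = 0b001011111
Split: l1_idx=1, l2_idx=3, offset=7
L1[1] = 0
L2[0][3] = 6
paddr = 6 * 8 + 7 = 55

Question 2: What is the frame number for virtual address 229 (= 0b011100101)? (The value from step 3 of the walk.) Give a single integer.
Answer: 4

Derivation:
vaddr = 229: l1_idx=3, l2_idx=4
L1[3] = 3; L2[3][4] = 4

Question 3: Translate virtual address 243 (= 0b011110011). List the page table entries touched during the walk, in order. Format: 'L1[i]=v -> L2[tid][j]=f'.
vaddr = 243 = 0b011110011
Split: l1_idx=3, l2_idx=6, offset=3

Answer: L1[3]=3 -> L2[3][6]=9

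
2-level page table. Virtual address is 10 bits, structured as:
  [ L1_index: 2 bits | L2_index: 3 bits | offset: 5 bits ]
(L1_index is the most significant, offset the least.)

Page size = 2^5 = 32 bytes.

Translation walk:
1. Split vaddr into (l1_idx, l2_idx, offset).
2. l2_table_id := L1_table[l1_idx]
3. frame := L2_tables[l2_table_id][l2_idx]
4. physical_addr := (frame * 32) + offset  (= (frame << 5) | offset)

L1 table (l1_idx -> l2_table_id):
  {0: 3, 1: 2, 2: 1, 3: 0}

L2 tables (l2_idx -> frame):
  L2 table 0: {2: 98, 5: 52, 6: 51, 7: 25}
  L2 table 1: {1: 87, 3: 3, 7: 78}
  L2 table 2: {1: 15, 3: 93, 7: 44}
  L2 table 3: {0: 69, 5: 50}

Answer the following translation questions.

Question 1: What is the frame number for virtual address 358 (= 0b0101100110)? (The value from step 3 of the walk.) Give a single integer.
Answer: 93

Derivation:
vaddr = 358: l1_idx=1, l2_idx=3
L1[1] = 2; L2[2][3] = 93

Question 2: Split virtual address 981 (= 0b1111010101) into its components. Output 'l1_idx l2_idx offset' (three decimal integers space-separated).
vaddr = 981 = 0b1111010101
  top 2 bits -> l1_idx = 3
  next 3 bits -> l2_idx = 6
  bottom 5 bits -> offset = 21

Answer: 3 6 21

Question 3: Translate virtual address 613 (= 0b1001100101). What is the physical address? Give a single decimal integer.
vaddr = 613 = 0b1001100101
Split: l1_idx=2, l2_idx=3, offset=5
L1[2] = 1
L2[1][3] = 3
paddr = 3 * 32 + 5 = 101

Answer: 101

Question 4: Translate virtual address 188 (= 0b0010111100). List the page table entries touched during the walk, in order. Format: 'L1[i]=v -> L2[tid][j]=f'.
vaddr = 188 = 0b0010111100
Split: l1_idx=0, l2_idx=5, offset=28

Answer: L1[0]=3 -> L2[3][5]=50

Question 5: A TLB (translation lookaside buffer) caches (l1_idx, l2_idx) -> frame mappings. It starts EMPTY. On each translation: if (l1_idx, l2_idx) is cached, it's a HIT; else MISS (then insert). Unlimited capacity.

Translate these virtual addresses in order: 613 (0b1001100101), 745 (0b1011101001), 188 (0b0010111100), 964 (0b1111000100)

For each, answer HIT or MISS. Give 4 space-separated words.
Answer: MISS MISS MISS MISS

Derivation:
vaddr=613: (2,3) not in TLB -> MISS, insert
vaddr=745: (2,7) not in TLB -> MISS, insert
vaddr=188: (0,5) not in TLB -> MISS, insert
vaddr=964: (3,6) not in TLB -> MISS, insert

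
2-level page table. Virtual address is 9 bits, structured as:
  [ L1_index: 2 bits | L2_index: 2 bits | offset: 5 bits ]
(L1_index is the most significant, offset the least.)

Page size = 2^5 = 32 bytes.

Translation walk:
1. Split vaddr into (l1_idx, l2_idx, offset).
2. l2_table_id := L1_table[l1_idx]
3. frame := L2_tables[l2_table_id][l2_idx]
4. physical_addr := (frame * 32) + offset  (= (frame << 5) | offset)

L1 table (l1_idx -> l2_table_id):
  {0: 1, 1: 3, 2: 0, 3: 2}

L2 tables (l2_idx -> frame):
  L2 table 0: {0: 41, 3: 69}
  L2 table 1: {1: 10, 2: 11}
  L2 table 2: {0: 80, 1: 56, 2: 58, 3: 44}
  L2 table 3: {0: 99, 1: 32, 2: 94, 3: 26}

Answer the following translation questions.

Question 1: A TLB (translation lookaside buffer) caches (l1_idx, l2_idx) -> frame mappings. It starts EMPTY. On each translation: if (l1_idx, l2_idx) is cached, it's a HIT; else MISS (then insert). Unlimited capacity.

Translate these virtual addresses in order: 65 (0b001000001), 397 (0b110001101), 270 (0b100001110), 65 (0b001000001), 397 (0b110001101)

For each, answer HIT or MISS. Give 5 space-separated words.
vaddr=65: (0,2) not in TLB -> MISS, insert
vaddr=397: (3,0) not in TLB -> MISS, insert
vaddr=270: (2,0) not in TLB -> MISS, insert
vaddr=65: (0,2) in TLB -> HIT
vaddr=397: (3,0) in TLB -> HIT

Answer: MISS MISS MISS HIT HIT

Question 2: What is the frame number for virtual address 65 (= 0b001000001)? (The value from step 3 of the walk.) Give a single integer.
Answer: 11

Derivation:
vaddr = 65: l1_idx=0, l2_idx=2
L1[0] = 1; L2[1][2] = 11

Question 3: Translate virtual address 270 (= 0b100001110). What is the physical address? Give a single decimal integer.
vaddr = 270 = 0b100001110
Split: l1_idx=2, l2_idx=0, offset=14
L1[2] = 0
L2[0][0] = 41
paddr = 41 * 32 + 14 = 1326

Answer: 1326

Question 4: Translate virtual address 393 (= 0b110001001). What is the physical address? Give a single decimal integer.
Answer: 2569

Derivation:
vaddr = 393 = 0b110001001
Split: l1_idx=3, l2_idx=0, offset=9
L1[3] = 2
L2[2][0] = 80
paddr = 80 * 32 + 9 = 2569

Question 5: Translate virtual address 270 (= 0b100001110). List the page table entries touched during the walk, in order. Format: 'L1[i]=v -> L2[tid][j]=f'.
Answer: L1[2]=0 -> L2[0][0]=41

Derivation:
vaddr = 270 = 0b100001110
Split: l1_idx=2, l2_idx=0, offset=14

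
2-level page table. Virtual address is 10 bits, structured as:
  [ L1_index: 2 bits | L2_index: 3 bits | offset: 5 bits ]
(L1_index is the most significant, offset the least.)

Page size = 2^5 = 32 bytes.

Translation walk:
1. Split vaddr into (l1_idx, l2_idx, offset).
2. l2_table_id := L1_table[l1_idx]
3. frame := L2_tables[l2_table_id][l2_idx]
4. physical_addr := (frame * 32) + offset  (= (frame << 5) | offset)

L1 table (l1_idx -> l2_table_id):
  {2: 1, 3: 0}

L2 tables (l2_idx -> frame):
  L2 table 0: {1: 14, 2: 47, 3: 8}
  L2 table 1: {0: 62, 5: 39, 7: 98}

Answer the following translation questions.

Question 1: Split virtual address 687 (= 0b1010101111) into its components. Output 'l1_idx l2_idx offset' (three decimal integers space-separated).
Answer: 2 5 15

Derivation:
vaddr = 687 = 0b1010101111
  top 2 bits -> l1_idx = 2
  next 3 bits -> l2_idx = 5
  bottom 5 bits -> offset = 15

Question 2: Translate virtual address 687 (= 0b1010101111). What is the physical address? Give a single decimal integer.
vaddr = 687 = 0b1010101111
Split: l1_idx=2, l2_idx=5, offset=15
L1[2] = 1
L2[1][5] = 39
paddr = 39 * 32 + 15 = 1263

Answer: 1263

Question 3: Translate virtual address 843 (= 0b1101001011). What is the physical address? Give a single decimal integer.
vaddr = 843 = 0b1101001011
Split: l1_idx=3, l2_idx=2, offset=11
L1[3] = 0
L2[0][2] = 47
paddr = 47 * 32 + 11 = 1515

Answer: 1515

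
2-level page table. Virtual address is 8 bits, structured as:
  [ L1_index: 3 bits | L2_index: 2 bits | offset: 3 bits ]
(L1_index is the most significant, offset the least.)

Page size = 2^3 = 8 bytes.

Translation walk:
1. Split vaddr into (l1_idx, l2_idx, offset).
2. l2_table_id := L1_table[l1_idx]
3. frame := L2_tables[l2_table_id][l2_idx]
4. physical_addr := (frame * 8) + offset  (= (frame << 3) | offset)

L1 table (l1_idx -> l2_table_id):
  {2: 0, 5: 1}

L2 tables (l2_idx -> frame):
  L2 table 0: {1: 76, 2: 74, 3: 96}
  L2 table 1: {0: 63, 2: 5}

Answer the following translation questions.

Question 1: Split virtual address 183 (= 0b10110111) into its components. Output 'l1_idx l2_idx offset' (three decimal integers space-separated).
vaddr = 183 = 0b10110111
  top 3 bits -> l1_idx = 5
  next 2 bits -> l2_idx = 2
  bottom 3 bits -> offset = 7

Answer: 5 2 7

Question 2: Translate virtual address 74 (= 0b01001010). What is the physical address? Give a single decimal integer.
vaddr = 74 = 0b01001010
Split: l1_idx=2, l2_idx=1, offset=2
L1[2] = 0
L2[0][1] = 76
paddr = 76 * 8 + 2 = 610

Answer: 610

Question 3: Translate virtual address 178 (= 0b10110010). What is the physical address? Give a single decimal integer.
vaddr = 178 = 0b10110010
Split: l1_idx=5, l2_idx=2, offset=2
L1[5] = 1
L2[1][2] = 5
paddr = 5 * 8 + 2 = 42

Answer: 42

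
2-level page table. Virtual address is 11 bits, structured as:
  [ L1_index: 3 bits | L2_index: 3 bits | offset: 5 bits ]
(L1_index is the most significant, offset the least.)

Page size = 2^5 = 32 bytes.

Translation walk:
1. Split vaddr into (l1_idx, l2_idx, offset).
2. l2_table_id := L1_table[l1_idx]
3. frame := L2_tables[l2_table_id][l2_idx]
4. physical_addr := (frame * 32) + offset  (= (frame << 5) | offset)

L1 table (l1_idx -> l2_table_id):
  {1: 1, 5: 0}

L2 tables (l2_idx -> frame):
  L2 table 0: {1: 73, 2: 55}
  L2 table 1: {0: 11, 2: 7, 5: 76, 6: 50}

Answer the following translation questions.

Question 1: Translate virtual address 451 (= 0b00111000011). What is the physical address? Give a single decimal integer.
Answer: 1603

Derivation:
vaddr = 451 = 0b00111000011
Split: l1_idx=1, l2_idx=6, offset=3
L1[1] = 1
L2[1][6] = 50
paddr = 50 * 32 + 3 = 1603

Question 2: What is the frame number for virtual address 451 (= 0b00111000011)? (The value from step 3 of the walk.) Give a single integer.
Answer: 50

Derivation:
vaddr = 451: l1_idx=1, l2_idx=6
L1[1] = 1; L2[1][6] = 50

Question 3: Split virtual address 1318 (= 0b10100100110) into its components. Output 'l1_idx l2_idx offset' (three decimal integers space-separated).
vaddr = 1318 = 0b10100100110
  top 3 bits -> l1_idx = 5
  next 3 bits -> l2_idx = 1
  bottom 5 bits -> offset = 6

Answer: 5 1 6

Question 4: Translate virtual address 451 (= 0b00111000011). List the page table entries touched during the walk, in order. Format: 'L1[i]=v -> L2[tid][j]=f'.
Answer: L1[1]=1 -> L2[1][6]=50

Derivation:
vaddr = 451 = 0b00111000011
Split: l1_idx=1, l2_idx=6, offset=3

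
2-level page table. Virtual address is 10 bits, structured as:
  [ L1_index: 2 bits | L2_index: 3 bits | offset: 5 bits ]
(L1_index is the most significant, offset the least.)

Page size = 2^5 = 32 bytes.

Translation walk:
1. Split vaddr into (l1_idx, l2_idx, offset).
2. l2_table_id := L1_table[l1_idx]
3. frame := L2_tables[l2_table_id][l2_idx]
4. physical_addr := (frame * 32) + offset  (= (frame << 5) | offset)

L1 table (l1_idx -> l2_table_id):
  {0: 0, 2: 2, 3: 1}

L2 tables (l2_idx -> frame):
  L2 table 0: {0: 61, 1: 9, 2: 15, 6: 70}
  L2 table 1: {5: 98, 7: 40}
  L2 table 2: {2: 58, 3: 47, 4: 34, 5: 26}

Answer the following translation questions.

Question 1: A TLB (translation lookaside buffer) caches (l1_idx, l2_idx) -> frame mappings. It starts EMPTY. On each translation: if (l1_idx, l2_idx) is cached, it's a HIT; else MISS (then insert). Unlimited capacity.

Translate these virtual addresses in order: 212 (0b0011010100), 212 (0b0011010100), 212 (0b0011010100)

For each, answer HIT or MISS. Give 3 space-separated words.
vaddr=212: (0,6) not in TLB -> MISS, insert
vaddr=212: (0,6) in TLB -> HIT
vaddr=212: (0,6) in TLB -> HIT

Answer: MISS HIT HIT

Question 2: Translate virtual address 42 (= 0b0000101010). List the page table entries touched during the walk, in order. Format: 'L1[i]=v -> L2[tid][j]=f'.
vaddr = 42 = 0b0000101010
Split: l1_idx=0, l2_idx=1, offset=10

Answer: L1[0]=0 -> L2[0][1]=9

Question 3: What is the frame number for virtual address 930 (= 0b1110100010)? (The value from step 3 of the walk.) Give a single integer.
Answer: 98

Derivation:
vaddr = 930: l1_idx=3, l2_idx=5
L1[3] = 1; L2[1][5] = 98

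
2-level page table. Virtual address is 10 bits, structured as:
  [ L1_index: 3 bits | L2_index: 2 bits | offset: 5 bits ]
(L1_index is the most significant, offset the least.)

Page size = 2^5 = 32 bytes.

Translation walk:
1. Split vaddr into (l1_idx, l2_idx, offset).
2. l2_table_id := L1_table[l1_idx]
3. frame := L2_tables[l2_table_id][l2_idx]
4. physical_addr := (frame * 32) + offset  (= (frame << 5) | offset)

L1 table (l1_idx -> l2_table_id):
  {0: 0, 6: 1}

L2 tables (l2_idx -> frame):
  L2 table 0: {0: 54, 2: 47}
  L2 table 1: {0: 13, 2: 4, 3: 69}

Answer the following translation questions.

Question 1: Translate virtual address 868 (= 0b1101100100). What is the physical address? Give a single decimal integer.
Answer: 2212

Derivation:
vaddr = 868 = 0b1101100100
Split: l1_idx=6, l2_idx=3, offset=4
L1[6] = 1
L2[1][3] = 69
paddr = 69 * 32 + 4 = 2212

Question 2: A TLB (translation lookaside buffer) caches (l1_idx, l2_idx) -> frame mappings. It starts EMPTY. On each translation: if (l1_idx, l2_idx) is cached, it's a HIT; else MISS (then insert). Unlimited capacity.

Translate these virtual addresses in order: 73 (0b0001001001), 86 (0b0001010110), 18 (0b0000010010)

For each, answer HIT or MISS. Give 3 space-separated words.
Answer: MISS HIT MISS

Derivation:
vaddr=73: (0,2) not in TLB -> MISS, insert
vaddr=86: (0,2) in TLB -> HIT
vaddr=18: (0,0) not in TLB -> MISS, insert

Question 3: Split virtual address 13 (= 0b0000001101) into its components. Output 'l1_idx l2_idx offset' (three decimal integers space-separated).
Answer: 0 0 13

Derivation:
vaddr = 13 = 0b0000001101
  top 3 bits -> l1_idx = 0
  next 2 bits -> l2_idx = 0
  bottom 5 bits -> offset = 13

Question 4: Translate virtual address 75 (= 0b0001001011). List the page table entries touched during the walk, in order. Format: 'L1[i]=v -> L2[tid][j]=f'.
vaddr = 75 = 0b0001001011
Split: l1_idx=0, l2_idx=2, offset=11

Answer: L1[0]=0 -> L2[0][2]=47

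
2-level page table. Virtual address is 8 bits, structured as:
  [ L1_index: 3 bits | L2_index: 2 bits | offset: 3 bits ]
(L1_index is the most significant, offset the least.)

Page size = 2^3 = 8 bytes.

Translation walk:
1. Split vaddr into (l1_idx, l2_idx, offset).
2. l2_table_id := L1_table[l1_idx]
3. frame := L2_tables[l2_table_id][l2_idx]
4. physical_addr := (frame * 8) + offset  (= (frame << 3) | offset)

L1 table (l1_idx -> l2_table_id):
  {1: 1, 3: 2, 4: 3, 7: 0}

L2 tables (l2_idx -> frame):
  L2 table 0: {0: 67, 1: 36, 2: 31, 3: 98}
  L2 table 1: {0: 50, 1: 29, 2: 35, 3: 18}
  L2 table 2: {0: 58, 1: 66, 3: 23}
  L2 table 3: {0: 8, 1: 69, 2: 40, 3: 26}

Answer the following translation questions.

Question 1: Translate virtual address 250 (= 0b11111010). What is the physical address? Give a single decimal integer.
Answer: 786

Derivation:
vaddr = 250 = 0b11111010
Split: l1_idx=7, l2_idx=3, offset=2
L1[7] = 0
L2[0][3] = 98
paddr = 98 * 8 + 2 = 786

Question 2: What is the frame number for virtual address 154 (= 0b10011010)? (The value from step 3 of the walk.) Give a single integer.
Answer: 26

Derivation:
vaddr = 154: l1_idx=4, l2_idx=3
L1[4] = 3; L2[3][3] = 26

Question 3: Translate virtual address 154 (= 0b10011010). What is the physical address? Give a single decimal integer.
Answer: 210

Derivation:
vaddr = 154 = 0b10011010
Split: l1_idx=4, l2_idx=3, offset=2
L1[4] = 3
L2[3][3] = 26
paddr = 26 * 8 + 2 = 210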